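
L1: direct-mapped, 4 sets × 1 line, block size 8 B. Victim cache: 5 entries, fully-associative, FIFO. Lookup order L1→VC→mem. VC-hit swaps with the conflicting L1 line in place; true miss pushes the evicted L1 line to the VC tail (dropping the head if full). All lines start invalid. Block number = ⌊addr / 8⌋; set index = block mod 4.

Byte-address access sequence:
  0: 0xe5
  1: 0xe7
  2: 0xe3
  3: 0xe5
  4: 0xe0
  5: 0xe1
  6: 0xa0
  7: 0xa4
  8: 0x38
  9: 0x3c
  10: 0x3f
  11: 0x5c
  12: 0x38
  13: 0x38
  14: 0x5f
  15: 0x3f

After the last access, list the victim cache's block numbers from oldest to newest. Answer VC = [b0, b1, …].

  [0] addr=0xe5 blk=28 s=0: MISS | VC []
  [1] addr=0xe7 blk=28 s=0: L1-HIT | VC []
  [2] addr=0xe3 blk=28 s=0: L1-HIT | VC []
  [3] addr=0xe5 blk=28 s=0: L1-HIT | VC []
  [4] addr=0xe0 blk=28 s=0: L1-HIT | VC []
  [5] addr=0xe1 blk=28 s=0: L1-HIT | VC []
  [6] addr=0xa0 blk=20 s=0: MISS | VC [28]
  [7] addr=0xa4 blk=20 s=0: L1-HIT | VC [28]
  [8] addr=0x38 blk=7 s=3: MISS | VC [28]
  [9] addr=0x3c blk=7 s=3: L1-HIT | VC [28]
  [10] addr=0x3f blk=7 s=3: L1-HIT | VC [28]
  [11] addr=0x5c blk=11 s=3: MISS | VC [28, 7]
  [12] addr=0x38 blk=7 s=3: VC-HIT | VC [28, 11]
  [13] addr=0x38 blk=7 s=3: L1-HIT | VC [28, 11]
  [14] addr=0x5f blk=11 s=3: VC-HIT | VC [28, 7]
  [15] addr=0x3f blk=7 s=3: VC-HIT | VC [28, 11]

VC = [28, 11]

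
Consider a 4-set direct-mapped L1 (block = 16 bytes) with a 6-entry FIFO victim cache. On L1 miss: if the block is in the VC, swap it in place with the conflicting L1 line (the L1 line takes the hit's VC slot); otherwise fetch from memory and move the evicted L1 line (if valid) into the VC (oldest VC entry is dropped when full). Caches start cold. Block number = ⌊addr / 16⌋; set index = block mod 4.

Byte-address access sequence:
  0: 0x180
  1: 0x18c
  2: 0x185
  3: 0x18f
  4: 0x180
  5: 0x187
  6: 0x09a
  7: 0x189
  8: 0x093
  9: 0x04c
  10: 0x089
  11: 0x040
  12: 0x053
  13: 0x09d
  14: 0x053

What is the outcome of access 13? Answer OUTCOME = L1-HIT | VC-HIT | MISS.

  [0] addr=0x180 blk=24 s=0: MISS | VC []
  [1] addr=0x18c blk=24 s=0: L1-HIT | VC []
  [2] addr=0x185 blk=24 s=0: L1-HIT | VC []
  [3] addr=0x18f blk=24 s=0: L1-HIT | VC []
  [4] addr=0x180 blk=24 s=0: L1-HIT | VC []
  [5] addr=0x187 blk=24 s=0: L1-HIT | VC []
  [6] addr=0x9a blk=9 s=1: MISS | VC []
  [7] addr=0x189 blk=24 s=0: L1-HIT | VC []
  [8] addr=0x93 blk=9 s=1: L1-HIT | VC []
  [9] addr=0x4c blk=4 s=0: MISS | VC [24]
  [10] addr=0x89 blk=8 s=0: MISS | VC [24, 4]
  [11] addr=0x40 blk=4 s=0: VC-HIT | VC [24, 8]
  [12] addr=0x53 blk=5 s=1: MISS | VC [24, 8, 9]
  [13] addr=0x9d blk=9 s=1: VC-HIT | VC [24, 8, 5]
  [14] addr=0x53 blk=5 s=1: VC-HIT | VC [24, 8, 9]

OUTCOME = VC-HIT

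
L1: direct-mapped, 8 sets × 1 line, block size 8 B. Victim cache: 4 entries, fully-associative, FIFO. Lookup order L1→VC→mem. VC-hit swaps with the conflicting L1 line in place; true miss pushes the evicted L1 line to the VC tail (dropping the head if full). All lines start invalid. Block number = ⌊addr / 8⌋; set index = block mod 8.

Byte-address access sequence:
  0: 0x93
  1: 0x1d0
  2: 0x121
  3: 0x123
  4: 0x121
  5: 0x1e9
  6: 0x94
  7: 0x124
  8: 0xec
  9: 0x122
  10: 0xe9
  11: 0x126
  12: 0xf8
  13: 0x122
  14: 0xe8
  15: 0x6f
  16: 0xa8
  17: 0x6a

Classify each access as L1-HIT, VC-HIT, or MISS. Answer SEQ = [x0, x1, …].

#0 0x93→b18/s2 MISS; vc=[]
#1 0x1d0→b58/s2 MISS; vc=[18]
#2 0x121→b36/s4 MISS; vc=[18]
#3 0x123→b36/s4 L1-HIT; vc=[18]
#4 0x121→b36/s4 L1-HIT; vc=[18]
#5 0x1e9→b61/s5 MISS; vc=[18]
#6 0x94→b18/s2 VC-HIT; vc=[58]
#7 0x124→b36/s4 L1-HIT; vc=[58]
#8 0xec→b29/s5 MISS; vc=[58,61]
#9 0x122→b36/s4 L1-HIT; vc=[58,61]
#10 0xe9→b29/s5 L1-HIT; vc=[58,61]
#11 0x126→b36/s4 L1-HIT; vc=[58,61]
#12 0xf8→b31/s7 MISS; vc=[58,61]
#13 0x122→b36/s4 L1-HIT; vc=[58,61]
#14 0xe8→b29/s5 L1-HIT; vc=[58,61]
#15 0x6f→b13/s5 MISS; vc=[58,61,29]
#16 0xa8→b21/s5 MISS; vc=[58,61,29,13]
#17 0x6a→b13/s5 VC-HIT; vc=[58,61,29,21]

SEQ = [MISS, MISS, MISS, L1-HIT, L1-HIT, MISS, VC-HIT, L1-HIT, MISS, L1-HIT, L1-HIT, L1-HIT, MISS, L1-HIT, L1-HIT, MISS, MISS, VC-HIT]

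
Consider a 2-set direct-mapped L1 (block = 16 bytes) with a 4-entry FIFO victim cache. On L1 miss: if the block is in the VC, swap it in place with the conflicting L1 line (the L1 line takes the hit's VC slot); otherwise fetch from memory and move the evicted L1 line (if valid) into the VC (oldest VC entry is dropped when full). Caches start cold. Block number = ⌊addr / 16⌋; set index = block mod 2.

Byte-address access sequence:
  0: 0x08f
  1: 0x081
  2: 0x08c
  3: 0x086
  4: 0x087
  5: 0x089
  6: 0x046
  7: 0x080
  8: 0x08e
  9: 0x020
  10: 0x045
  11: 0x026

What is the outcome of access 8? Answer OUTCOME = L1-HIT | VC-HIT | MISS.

OUTCOME = L1-HIT

0: 0x8f (blk 8, set 0) → MISS  vc=[]
1: 0x81 (blk 8, set 0) → L1-HIT  vc=[]
2: 0x8c (blk 8, set 0) → L1-HIT  vc=[]
3: 0x86 (blk 8, set 0) → L1-HIT  vc=[]
4: 0x87 (blk 8, set 0) → L1-HIT  vc=[]
5: 0x89 (blk 8, set 0) → L1-HIT  vc=[]
6: 0x46 (blk 4, set 0) → MISS  vc=[8]
7: 0x80 (blk 8, set 0) → VC-HIT  vc=[4]
8: 0x8e (blk 8, set 0) → L1-HIT  vc=[4]
9: 0x20 (blk 2, set 0) → MISS  vc=[4, 8]
10: 0x45 (blk 4, set 0) → VC-HIT  vc=[2, 8]
11: 0x26 (blk 2, set 0) → VC-HIT  vc=[4, 8]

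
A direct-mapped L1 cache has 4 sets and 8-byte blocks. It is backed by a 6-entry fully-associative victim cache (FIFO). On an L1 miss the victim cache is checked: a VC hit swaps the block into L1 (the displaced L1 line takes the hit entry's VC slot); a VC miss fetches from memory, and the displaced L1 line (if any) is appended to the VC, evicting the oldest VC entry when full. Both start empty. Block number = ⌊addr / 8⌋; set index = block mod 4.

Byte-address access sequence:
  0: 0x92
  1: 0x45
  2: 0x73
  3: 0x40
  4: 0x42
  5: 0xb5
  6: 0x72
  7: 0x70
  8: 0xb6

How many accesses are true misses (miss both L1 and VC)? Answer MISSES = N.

MISSES = 4

#0 0x92→b18/s2 MISS; vc=[]
#1 0x45→b8/s0 MISS; vc=[]
#2 0x73→b14/s2 MISS; vc=[18]
#3 0x40→b8/s0 L1-HIT; vc=[18]
#4 0x42→b8/s0 L1-HIT; vc=[18]
#5 0xb5→b22/s2 MISS; vc=[18,14]
#6 0x72→b14/s2 VC-HIT; vc=[18,22]
#7 0x70→b14/s2 L1-HIT; vc=[18,22]
#8 0xb6→b22/s2 VC-HIT; vc=[18,14]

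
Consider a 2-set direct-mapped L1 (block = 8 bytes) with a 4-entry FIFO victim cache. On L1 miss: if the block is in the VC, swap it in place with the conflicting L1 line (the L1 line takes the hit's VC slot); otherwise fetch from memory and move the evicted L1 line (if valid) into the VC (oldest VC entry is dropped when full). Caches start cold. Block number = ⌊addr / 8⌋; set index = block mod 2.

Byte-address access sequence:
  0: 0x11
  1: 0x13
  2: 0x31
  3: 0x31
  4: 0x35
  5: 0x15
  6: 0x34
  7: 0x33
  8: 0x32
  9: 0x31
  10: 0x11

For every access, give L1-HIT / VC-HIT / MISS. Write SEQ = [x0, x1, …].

SEQ = [MISS, L1-HIT, MISS, L1-HIT, L1-HIT, VC-HIT, VC-HIT, L1-HIT, L1-HIT, L1-HIT, VC-HIT]

  [0] addr=0x11 blk=2 s=0: MISS | VC []
  [1] addr=0x13 blk=2 s=0: L1-HIT | VC []
  [2] addr=0x31 blk=6 s=0: MISS | VC [2]
  [3] addr=0x31 blk=6 s=0: L1-HIT | VC [2]
  [4] addr=0x35 blk=6 s=0: L1-HIT | VC [2]
  [5] addr=0x15 blk=2 s=0: VC-HIT | VC [6]
  [6] addr=0x34 blk=6 s=0: VC-HIT | VC [2]
  [7] addr=0x33 blk=6 s=0: L1-HIT | VC [2]
  [8] addr=0x32 blk=6 s=0: L1-HIT | VC [2]
  [9] addr=0x31 blk=6 s=0: L1-HIT | VC [2]
  [10] addr=0x11 blk=2 s=0: VC-HIT | VC [6]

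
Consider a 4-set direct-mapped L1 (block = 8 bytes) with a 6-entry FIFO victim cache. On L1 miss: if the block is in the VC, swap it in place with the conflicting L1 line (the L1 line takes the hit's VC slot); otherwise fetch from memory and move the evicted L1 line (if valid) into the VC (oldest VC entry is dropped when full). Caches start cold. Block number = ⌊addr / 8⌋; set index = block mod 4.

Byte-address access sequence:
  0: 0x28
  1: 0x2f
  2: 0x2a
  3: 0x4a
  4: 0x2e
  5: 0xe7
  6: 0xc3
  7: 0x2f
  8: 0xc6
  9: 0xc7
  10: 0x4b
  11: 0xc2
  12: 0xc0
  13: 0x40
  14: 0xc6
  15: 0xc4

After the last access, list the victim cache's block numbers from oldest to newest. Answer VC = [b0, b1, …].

  [0] addr=0x28 blk=5 s=1: MISS | VC []
  [1] addr=0x2f blk=5 s=1: L1-HIT | VC []
  [2] addr=0x2a blk=5 s=1: L1-HIT | VC []
  [3] addr=0x4a blk=9 s=1: MISS | VC [5]
  [4] addr=0x2e blk=5 s=1: VC-HIT | VC [9]
  [5] addr=0xe7 blk=28 s=0: MISS | VC [9]
  [6] addr=0xc3 blk=24 s=0: MISS | VC [9, 28]
  [7] addr=0x2f blk=5 s=1: L1-HIT | VC [9, 28]
  [8] addr=0xc6 blk=24 s=0: L1-HIT | VC [9, 28]
  [9] addr=0xc7 blk=24 s=0: L1-HIT | VC [9, 28]
  [10] addr=0x4b blk=9 s=1: VC-HIT | VC [5, 28]
  [11] addr=0xc2 blk=24 s=0: L1-HIT | VC [5, 28]
  [12] addr=0xc0 blk=24 s=0: L1-HIT | VC [5, 28]
  [13] addr=0x40 blk=8 s=0: MISS | VC [5, 28, 24]
  [14] addr=0xc6 blk=24 s=0: VC-HIT | VC [5, 28, 8]
  [15] addr=0xc4 blk=24 s=0: L1-HIT | VC [5, 28, 8]

VC = [5, 28, 8]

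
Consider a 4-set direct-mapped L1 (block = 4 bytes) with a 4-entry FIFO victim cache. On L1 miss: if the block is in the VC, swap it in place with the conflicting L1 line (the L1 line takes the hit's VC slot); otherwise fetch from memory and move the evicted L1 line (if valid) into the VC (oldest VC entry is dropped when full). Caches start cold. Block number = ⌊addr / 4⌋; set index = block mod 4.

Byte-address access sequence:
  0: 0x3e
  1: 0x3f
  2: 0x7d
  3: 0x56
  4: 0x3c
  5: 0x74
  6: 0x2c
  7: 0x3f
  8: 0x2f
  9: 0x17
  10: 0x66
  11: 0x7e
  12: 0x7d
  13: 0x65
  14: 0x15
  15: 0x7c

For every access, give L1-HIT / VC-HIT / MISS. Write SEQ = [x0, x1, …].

  [0] addr=0x3e blk=15 s=3: MISS | VC []
  [1] addr=0x3f blk=15 s=3: L1-HIT | VC []
  [2] addr=0x7d blk=31 s=3: MISS | VC [15]
  [3] addr=0x56 blk=21 s=1: MISS | VC [15]
  [4] addr=0x3c blk=15 s=3: VC-HIT | VC [31]
  [5] addr=0x74 blk=29 s=1: MISS | VC [31, 21]
  [6] addr=0x2c blk=11 s=3: MISS | VC [31, 21, 15]
  [7] addr=0x3f blk=15 s=3: VC-HIT | VC [31, 21, 11]
  [8] addr=0x2f blk=11 s=3: VC-HIT | VC [31, 21, 15]
  [9] addr=0x17 blk=5 s=1: MISS | VC [31, 21, 15, 29]
  [10] addr=0x66 blk=25 s=1: MISS | VC [21, 15, 29, 5]
  [11] addr=0x7e blk=31 s=3: MISS | VC [15, 29, 5, 11]
  [12] addr=0x7d blk=31 s=3: L1-HIT | VC [15, 29, 5, 11]
  [13] addr=0x65 blk=25 s=1: L1-HIT | VC [15, 29, 5, 11]
  [14] addr=0x15 blk=5 s=1: VC-HIT | VC [15, 29, 25, 11]
  [15] addr=0x7c blk=31 s=3: L1-HIT | VC [15, 29, 25, 11]

SEQ = [MISS, L1-HIT, MISS, MISS, VC-HIT, MISS, MISS, VC-HIT, VC-HIT, MISS, MISS, MISS, L1-HIT, L1-HIT, VC-HIT, L1-HIT]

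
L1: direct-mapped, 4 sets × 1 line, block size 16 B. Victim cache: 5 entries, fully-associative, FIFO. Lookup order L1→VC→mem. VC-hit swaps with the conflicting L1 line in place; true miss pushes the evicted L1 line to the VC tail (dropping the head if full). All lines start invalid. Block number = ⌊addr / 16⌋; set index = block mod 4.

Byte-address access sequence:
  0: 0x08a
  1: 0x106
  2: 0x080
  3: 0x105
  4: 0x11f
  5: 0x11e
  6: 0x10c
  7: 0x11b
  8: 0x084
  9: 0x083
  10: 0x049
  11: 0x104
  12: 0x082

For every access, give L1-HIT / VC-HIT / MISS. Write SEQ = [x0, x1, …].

SEQ = [MISS, MISS, VC-HIT, VC-HIT, MISS, L1-HIT, L1-HIT, L1-HIT, VC-HIT, L1-HIT, MISS, VC-HIT, VC-HIT]

0: 0x8a (blk 8, set 0) → MISS  vc=[]
1: 0x106 (blk 16, set 0) → MISS  vc=[8]
2: 0x80 (blk 8, set 0) → VC-HIT  vc=[16]
3: 0x105 (blk 16, set 0) → VC-HIT  vc=[8]
4: 0x11f (blk 17, set 1) → MISS  vc=[8]
5: 0x11e (blk 17, set 1) → L1-HIT  vc=[8]
6: 0x10c (blk 16, set 0) → L1-HIT  vc=[8]
7: 0x11b (blk 17, set 1) → L1-HIT  vc=[8]
8: 0x84 (blk 8, set 0) → VC-HIT  vc=[16]
9: 0x83 (blk 8, set 0) → L1-HIT  vc=[16]
10: 0x49 (blk 4, set 0) → MISS  vc=[16, 8]
11: 0x104 (blk 16, set 0) → VC-HIT  vc=[4, 8]
12: 0x82 (blk 8, set 0) → VC-HIT  vc=[4, 16]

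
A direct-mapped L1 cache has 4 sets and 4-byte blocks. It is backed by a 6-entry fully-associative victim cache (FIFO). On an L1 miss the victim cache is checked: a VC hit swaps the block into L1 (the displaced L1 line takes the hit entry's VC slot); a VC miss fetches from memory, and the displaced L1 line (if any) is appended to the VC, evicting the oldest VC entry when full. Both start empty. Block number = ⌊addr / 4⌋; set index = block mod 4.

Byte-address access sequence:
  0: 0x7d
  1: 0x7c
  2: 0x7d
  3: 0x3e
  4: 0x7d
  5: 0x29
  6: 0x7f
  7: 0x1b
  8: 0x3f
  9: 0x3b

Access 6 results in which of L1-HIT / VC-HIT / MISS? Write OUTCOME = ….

#0 0x7d→b31/s3 MISS; vc=[]
#1 0x7c→b31/s3 L1-HIT; vc=[]
#2 0x7d→b31/s3 L1-HIT; vc=[]
#3 0x3e→b15/s3 MISS; vc=[31]
#4 0x7d→b31/s3 VC-HIT; vc=[15]
#5 0x29→b10/s2 MISS; vc=[15]
#6 0x7f→b31/s3 L1-HIT; vc=[15]
#7 0x1b→b6/s2 MISS; vc=[15,10]
#8 0x3f→b15/s3 VC-HIT; vc=[31,10]
#9 0x3b→b14/s2 MISS; vc=[31,10,6]

OUTCOME = L1-HIT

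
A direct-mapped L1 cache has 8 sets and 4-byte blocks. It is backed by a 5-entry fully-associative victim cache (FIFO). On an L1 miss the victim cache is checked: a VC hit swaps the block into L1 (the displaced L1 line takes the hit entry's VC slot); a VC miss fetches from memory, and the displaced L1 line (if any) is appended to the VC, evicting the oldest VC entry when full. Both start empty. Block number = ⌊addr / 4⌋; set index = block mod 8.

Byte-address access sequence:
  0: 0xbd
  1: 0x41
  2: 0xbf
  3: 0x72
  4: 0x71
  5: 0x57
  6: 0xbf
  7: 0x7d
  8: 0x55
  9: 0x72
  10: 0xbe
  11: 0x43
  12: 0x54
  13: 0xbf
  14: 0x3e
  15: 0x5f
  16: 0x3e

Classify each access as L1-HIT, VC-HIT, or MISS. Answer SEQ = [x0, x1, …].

SEQ = [MISS, MISS, L1-HIT, MISS, L1-HIT, MISS, L1-HIT, MISS, L1-HIT, L1-HIT, VC-HIT, L1-HIT, L1-HIT, L1-HIT, MISS, MISS, VC-HIT]

#0 0xbd→b47/s7 MISS; vc=[]
#1 0x41→b16/s0 MISS; vc=[]
#2 0xbf→b47/s7 L1-HIT; vc=[]
#3 0x72→b28/s4 MISS; vc=[]
#4 0x71→b28/s4 L1-HIT; vc=[]
#5 0x57→b21/s5 MISS; vc=[]
#6 0xbf→b47/s7 L1-HIT; vc=[]
#7 0x7d→b31/s7 MISS; vc=[47]
#8 0x55→b21/s5 L1-HIT; vc=[47]
#9 0x72→b28/s4 L1-HIT; vc=[47]
#10 0xbe→b47/s7 VC-HIT; vc=[31]
#11 0x43→b16/s0 L1-HIT; vc=[31]
#12 0x54→b21/s5 L1-HIT; vc=[31]
#13 0xbf→b47/s7 L1-HIT; vc=[31]
#14 0x3e→b15/s7 MISS; vc=[31,47]
#15 0x5f→b23/s7 MISS; vc=[31,47,15]
#16 0x3e→b15/s7 VC-HIT; vc=[31,47,23]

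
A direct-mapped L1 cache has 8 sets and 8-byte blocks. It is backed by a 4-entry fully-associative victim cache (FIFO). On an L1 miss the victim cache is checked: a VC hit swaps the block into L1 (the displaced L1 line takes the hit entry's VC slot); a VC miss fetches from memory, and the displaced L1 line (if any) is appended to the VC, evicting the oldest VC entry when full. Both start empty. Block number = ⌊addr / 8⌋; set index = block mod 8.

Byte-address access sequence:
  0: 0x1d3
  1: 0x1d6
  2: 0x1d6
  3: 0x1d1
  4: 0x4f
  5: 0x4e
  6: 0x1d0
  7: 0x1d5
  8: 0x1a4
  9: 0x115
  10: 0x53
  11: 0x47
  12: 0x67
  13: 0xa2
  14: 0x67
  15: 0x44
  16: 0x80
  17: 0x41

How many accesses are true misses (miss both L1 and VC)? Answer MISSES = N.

MISSES = 9

  [0] addr=0x1d3 blk=58 s=2: MISS | VC []
  [1] addr=0x1d6 blk=58 s=2: L1-HIT | VC []
  [2] addr=0x1d6 blk=58 s=2: L1-HIT | VC []
  [3] addr=0x1d1 blk=58 s=2: L1-HIT | VC []
  [4] addr=0x4f blk=9 s=1: MISS | VC []
  [5] addr=0x4e blk=9 s=1: L1-HIT | VC []
  [6] addr=0x1d0 blk=58 s=2: L1-HIT | VC []
  [7] addr=0x1d5 blk=58 s=2: L1-HIT | VC []
  [8] addr=0x1a4 blk=52 s=4: MISS | VC []
  [9] addr=0x115 blk=34 s=2: MISS | VC [58]
  [10] addr=0x53 blk=10 s=2: MISS | VC [58, 34]
  [11] addr=0x47 blk=8 s=0: MISS | VC [58, 34]
  [12] addr=0x67 blk=12 s=4: MISS | VC [58, 34, 52]
  [13] addr=0xa2 blk=20 s=4: MISS | VC [58, 34, 52, 12]
  [14] addr=0x67 blk=12 s=4: VC-HIT | VC [58, 34, 52, 20]
  [15] addr=0x44 blk=8 s=0: L1-HIT | VC [58, 34, 52, 20]
  [16] addr=0x80 blk=16 s=0: MISS | VC [34, 52, 20, 8]
  [17] addr=0x41 blk=8 s=0: VC-HIT | VC [34, 52, 20, 16]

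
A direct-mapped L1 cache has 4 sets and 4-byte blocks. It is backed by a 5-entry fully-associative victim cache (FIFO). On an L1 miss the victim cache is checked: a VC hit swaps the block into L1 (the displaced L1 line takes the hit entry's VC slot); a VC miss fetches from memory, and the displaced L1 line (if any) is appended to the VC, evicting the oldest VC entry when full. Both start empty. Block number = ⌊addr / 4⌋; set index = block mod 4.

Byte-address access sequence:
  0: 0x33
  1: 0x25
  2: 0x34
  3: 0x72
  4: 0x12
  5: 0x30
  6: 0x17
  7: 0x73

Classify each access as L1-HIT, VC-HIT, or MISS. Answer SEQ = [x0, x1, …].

0: 0x33 (blk 12, set 0) → MISS  vc=[]
1: 0x25 (blk 9, set 1) → MISS  vc=[]
2: 0x34 (blk 13, set 1) → MISS  vc=[9]
3: 0x72 (blk 28, set 0) → MISS  vc=[9, 12]
4: 0x12 (blk 4, set 0) → MISS  vc=[9, 12, 28]
5: 0x30 (blk 12, set 0) → VC-HIT  vc=[9, 4, 28]
6: 0x17 (blk 5, set 1) → MISS  vc=[9, 4, 28, 13]
7: 0x73 (blk 28, set 0) → VC-HIT  vc=[9, 4, 12, 13]

SEQ = [MISS, MISS, MISS, MISS, MISS, VC-HIT, MISS, VC-HIT]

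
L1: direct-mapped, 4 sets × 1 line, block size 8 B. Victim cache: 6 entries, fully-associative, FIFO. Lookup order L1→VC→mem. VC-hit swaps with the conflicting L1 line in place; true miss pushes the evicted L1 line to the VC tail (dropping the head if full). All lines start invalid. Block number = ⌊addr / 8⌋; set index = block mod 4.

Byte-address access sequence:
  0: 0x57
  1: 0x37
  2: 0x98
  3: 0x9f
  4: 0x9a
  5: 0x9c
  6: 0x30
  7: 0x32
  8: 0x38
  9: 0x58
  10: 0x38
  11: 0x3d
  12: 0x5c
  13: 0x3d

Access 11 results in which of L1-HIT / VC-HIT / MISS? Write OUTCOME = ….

OUTCOME = L1-HIT

  [0] addr=0x57 blk=10 s=2: MISS | VC []
  [1] addr=0x37 blk=6 s=2: MISS | VC [10]
  [2] addr=0x98 blk=19 s=3: MISS | VC [10]
  [3] addr=0x9f blk=19 s=3: L1-HIT | VC [10]
  [4] addr=0x9a blk=19 s=3: L1-HIT | VC [10]
  [5] addr=0x9c blk=19 s=3: L1-HIT | VC [10]
  [6] addr=0x30 blk=6 s=2: L1-HIT | VC [10]
  [7] addr=0x32 blk=6 s=2: L1-HIT | VC [10]
  [8] addr=0x38 blk=7 s=3: MISS | VC [10, 19]
  [9] addr=0x58 blk=11 s=3: MISS | VC [10, 19, 7]
  [10] addr=0x38 blk=7 s=3: VC-HIT | VC [10, 19, 11]
  [11] addr=0x3d blk=7 s=3: L1-HIT | VC [10, 19, 11]
  [12] addr=0x5c blk=11 s=3: VC-HIT | VC [10, 19, 7]
  [13] addr=0x3d blk=7 s=3: VC-HIT | VC [10, 19, 11]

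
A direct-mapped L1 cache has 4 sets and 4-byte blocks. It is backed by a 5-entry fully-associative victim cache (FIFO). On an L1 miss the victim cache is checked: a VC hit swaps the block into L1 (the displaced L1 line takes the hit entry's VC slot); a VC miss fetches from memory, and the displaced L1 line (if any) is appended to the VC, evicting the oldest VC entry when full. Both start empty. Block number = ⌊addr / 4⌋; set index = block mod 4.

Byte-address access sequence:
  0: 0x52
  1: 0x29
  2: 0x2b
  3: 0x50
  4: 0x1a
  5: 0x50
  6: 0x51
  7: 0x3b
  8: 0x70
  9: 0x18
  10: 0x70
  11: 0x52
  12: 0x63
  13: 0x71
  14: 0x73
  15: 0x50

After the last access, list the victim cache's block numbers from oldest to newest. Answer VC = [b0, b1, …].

0: 0x52 (blk 20, set 0) → MISS  vc=[]
1: 0x29 (blk 10, set 2) → MISS  vc=[]
2: 0x2b (blk 10, set 2) → L1-HIT  vc=[]
3: 0x50 (blk 20, set 0) → L1-HIT  vc=[]
4: 0x1a (blk 6, set 2) → MISS  vc=[10]
5: 0x50 (blk 20, set 0) → L1-HIT  vc=[10]
6: 0x51 (blk 20, set 0) → L1-HIT  vc=[10]
7: 0x3b (blk 14, set 2) → MISS  vc=[10, 6]
8: 0x70 (blk 28, set 0) → MISS  vc=[10, 6, 20]
9: 0x18 (blk 6, set 2) → VC-HIT  vc=[10, 14, 20]
10: 0x70 (blk 28, set 0) → L1-HIT  vc=[10, 14, 20]
11: 0x52 (blk 20, set 0) → VC-HIT  vc=[10, 14, 28]
12: 0x63 (blk 24, set 0) → MISS  vc=[10, 14, 28, 20]
13: 0x71 (blk 28, set 0) → VC-HIT  vc=[10, 14, 24, 20]
14: 0x73 (blk 28, set 0) → L1-HIT  vc=[10, 14, 24, 20]
15: 0x50 (blk 20, set 0) → VC-HIT  vc=[10, 14, 24, 28]

VC = [10, 14, 24, 28]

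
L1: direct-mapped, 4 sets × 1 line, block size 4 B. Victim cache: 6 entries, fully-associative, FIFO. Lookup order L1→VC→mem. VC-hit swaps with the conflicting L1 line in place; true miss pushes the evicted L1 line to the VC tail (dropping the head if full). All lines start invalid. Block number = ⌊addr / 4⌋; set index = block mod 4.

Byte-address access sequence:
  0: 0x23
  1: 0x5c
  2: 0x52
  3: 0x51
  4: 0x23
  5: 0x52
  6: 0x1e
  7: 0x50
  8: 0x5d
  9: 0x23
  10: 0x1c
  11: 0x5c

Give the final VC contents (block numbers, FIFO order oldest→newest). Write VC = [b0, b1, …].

VC = [20, 7]

#0 0x23→b8/s0 MISS; vc=[]
#1 0x5c→b23/s3 MISS; vc=[]
#2 0x52→b20/s0 MISS; vc=[8]
#3 0x51→b20/s0 L1-HIT; vc=[8]
#4 0x23→b8/s0 VC-HIT; vc=[20]
#5 0x52→b20/s0 VC-HIT; vc=[8]
#6 0x1e→b7/s3 MISS; vc=[8,23]
#7 0x50→b20/s0 L1-HIT; vc=[8,23]
#8 0x5d→b23/s3 VC-HIT; vc=[8,7]
#9 0x23→b8/s0 VC-HIT; vc=[20,7]
#10 0x1c→b7/s3 VC-HIT; vc=[20,23]
#11 0x5c→b23/s3 VC-HIT; vc=[20,7]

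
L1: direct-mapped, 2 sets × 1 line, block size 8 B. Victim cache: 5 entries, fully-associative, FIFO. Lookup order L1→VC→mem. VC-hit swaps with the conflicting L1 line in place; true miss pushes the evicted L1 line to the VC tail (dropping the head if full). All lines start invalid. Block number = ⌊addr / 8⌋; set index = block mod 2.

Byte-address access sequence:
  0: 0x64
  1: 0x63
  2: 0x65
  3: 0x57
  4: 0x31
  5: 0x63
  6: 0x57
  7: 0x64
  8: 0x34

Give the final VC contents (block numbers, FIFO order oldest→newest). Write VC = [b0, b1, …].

0: 0x64 (blk 12, set 0) → MISS  vc=[]
1: 0x63 (blk 12, set 0) → L1-HIT  vc=[]
2: 0x65 (blk 12, set 0) → L1-HIT  vc=[]
3: 0x57 (blk 10, set 0) → MISS  vc=[12]
4: 0x31 (blk 6, set 0) → MISS  vc=[12, 10]
5: 0x63 (blk 12, set 0) → VC-HIT  vc=[6, 10]
6: 0x57 (blk 10, set 0) → VC-HIT  vc=[6, 12]
7: 0x64 (blk 12, set 0) → VC-HIT  vc=[6, 10]
8: 0x34 (blk 6, set 0) → VC-HIT  vc=[12, 10]

VC = [12, 10]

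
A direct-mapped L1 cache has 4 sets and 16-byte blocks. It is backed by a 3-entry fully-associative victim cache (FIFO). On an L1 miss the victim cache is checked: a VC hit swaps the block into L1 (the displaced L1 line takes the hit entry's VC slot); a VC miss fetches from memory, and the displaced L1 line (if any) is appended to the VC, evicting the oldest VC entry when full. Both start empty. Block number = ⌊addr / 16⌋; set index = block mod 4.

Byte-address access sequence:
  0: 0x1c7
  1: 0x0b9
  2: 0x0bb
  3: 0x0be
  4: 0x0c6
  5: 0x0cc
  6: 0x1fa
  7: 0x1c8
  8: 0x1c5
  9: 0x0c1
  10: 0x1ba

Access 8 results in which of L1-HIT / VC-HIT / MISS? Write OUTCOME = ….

OUTCOME = L1-HIT

#0 0x1c7→b28/s0 MISS; vc=[]
#1 0xb9→b11/s3 MISS; vc=[]
#2 0xbb→b11/s3 L1-HIT; vc=[]
#3 0xbe→b11/s3 L1-HIT; vc=[]
#4 0xc6→b12/s0 MISS; vc=[28]
#5 0xcc→b12/s0 L1-HIT; vc=[28]
#6 0x1fa→b31/s3 MISS; vc=[28,11]
#7 0x1c8→b28/s0 VC-HIT; vc=[12,11]
#8 0x1c5→b28/s0 L1-HIT; vc=[12,11]
#9 0xc1→b12/s0 VC-HIT; vc=[28,11]
#10 0x1ba→b27/s3 MISS; vc=[28,11,31]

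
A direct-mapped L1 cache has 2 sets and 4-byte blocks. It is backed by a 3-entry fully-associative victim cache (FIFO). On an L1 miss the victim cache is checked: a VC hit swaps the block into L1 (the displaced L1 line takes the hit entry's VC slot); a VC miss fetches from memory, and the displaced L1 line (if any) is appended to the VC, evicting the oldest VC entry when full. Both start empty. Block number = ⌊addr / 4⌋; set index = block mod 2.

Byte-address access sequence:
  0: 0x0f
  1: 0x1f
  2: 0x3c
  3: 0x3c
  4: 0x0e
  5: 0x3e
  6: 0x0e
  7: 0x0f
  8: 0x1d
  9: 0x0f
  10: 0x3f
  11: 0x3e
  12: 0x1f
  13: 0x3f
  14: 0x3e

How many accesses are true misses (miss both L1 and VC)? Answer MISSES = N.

  [0] addr=0xf blk=3 s=1: MISS | VC []
  [1] addr=0x1f blk=7 s=1: MISS | VC [3]
  [2] addr=0x3c blk=15 s=1: MISS | VC [3, 7]
  [3] addr=0x3c blk=15 s=1: L1-HIT | VC [3, 7]
  [4] addr=0xe blk=3 s=1: VC-HIT | VC [15, 7]
  [5] addr=0x3e blk=15 s=1: VC-HIT | VC [3, 7]
  [6] addr=0xe blk=3 s=1: VC-HIT | VC [15, 7]
  [7] addr=0xf blk=3 s=1: L1-HIT | VC [15, 7]
  [8] addr=0x1d blk=7 s=1: VC-HIT | VC [15, 3]
  [9] addr=0xf blk=3 s=1: VC-HIT | VC [15, 7]
  [10] addr=0x3f blk=15 s=1: VC-HIT | VC [3, 7]
  [11] addr=0x3e blk=15 s=1: L1-HIT | VC [3, 7]
  [12] addr=0x1f blk=7 s=1: VC-HIT | VC [3, 15]
  [13] addr=0x3f blk=15 s=1: VC-HIT | VC [3, 7]
  [14] addr=0x3e blk=15 s=1: L1-HIT | VC [3, 7]

MISSES = 3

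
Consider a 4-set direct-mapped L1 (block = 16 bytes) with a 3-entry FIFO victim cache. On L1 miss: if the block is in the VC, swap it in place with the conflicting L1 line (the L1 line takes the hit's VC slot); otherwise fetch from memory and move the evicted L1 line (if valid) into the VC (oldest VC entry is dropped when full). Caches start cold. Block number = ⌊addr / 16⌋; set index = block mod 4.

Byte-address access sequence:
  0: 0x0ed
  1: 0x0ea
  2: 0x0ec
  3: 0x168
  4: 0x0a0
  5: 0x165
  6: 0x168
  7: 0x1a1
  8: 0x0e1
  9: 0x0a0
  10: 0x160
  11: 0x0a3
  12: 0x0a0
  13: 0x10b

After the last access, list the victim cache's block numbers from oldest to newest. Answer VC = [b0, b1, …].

VC = [26, 14, 22]

  [0] addr=0xed blk=14 s=2: MISS | VC []
  [1] addr=0xea blk=14 s=2: L1-HIT | VC []
  [2] addr=0xec blk=14 s=2: L1-HIT | VC []
  [3] addr=0x168 blk=22 s=2: MISS | VC [14]
  [4] addr=0xa0 blk=10 s=2: MISS | VC [14, 22]
  [5] addr=0x165 blk=22 s=2: VC-HIT | VC [14, 10]
  [6] addr=0x168 blk=22 s=2: L1-HIT | VC [14, 10]
  [7] addr=0x1a1 blk=26 s=2: MISS | VC [14, 10, 22]
  [8] addr=0xe1 blk=14 s=2: VC-HIT | VC [26, 10, 22]
  [9] addr=0xa0 blk=10 s=2: VC-HIT | VC [26, 14, 22]
  [10] addr=0x160 blk=22 s=2: VC-HIT | VC [26, 14, 10]
  [11] addr=0xa3 blk=10 s=2: VC-HIT | VC [26, 14, 22]
  [12] addr=0xa0 blk=10 s=2: L1-HIT | VC [26, 14, 22]
  [13] addr=0x10b blk=16 s=0: MISS | VC [26, 14, 22]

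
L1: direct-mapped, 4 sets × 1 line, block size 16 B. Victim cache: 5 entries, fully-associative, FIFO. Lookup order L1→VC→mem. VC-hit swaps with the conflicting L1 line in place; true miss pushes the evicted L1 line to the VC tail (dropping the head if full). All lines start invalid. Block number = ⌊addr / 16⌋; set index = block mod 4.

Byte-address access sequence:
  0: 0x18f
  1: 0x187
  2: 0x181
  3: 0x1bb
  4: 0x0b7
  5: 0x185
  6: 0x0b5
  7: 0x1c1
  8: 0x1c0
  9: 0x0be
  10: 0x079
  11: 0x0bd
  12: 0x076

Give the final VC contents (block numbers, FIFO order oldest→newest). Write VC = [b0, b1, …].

#0 0x18f→b24/s0 MISS; vc=[]
#1 0x187→b24/s0 L1-HIT; vc=[]
#2 0x181→b24/s0 L1-HIT; vc=[]
#3 0x1bb→b27/s3 MISS; vc=[]
#4 0xb7→b11/s3 MISS; vc=[27]
#5 0x185→b24/s0 L1-HIT; vc=[27]
#6 0xb5→b11/s3 L1-HIT; vc=[27]
#7 0x1c1→b28/s0 MISS; vc=[27,24]
#8 0x1c0→b28/s0 L1-HIT; vc=[27,24]
#9 0xbe→b11/s3 L1-HIT; vc=[27,24]
#10 0x79→b7/s3 MISS; vc=[27,24,11]
#11 0xbd→b11/s3 VC-HIT; vc=[27,24,7]
#12 0x76→b7/s3 VC-HIT; vc=[27,24,11]

VC = [27, 24, 11]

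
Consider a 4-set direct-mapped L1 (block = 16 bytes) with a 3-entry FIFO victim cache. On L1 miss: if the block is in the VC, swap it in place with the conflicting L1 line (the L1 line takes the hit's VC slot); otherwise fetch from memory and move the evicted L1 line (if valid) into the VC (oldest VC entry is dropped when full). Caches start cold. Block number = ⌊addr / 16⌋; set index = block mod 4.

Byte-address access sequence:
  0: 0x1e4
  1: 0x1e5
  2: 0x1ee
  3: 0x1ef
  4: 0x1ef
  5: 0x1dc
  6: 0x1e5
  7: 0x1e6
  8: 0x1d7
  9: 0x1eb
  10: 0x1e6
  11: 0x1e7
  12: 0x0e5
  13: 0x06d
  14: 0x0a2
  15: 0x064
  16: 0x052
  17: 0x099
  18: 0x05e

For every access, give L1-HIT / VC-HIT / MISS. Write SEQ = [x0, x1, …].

SEQ = [MISS, L1-HIT, L1-HIT, L1-HIT, L1-HIT, MISS, L1-HIT, L1-HIT, L1-HIT, L1-HIT, L1-HIT, L1-HIT, MISS, MISS, MISS, VC-HIT, MISS, MISS, VC-HIT]

  [0] addr=0x1e4 blk=30 s=2: MISS | VC []
  [1] addr=0x1e5 blk=30 s=2: L1-HIT | VC []
  [2] addr=0x1ee blk=30 s=2: L1-HIT | VC []
  [3] addr=0x1ef blk=30 s=2: L1-HIT | VC []
  [4] addr=0x1ef blk=30 s=2: L1-HIT | VC []
  [5] addr=0x1dc blk=29 s=1: MISS | VC []
  [6] addr=0x1e5 blk=30 s=2: L1-HIT | VC []
  [7] addr=0x1e6 blk=30 s=2: L1-HIT | VC []
  [8] addr=0x1d7 blk=29 s=1: L1-HIT | VC []
  [9] addr=0x1eb blk=30 s=2: L1-HIT | VC []
  [10] addr=0x1e6 blk=30 s=2: L1-HIT | VC []
  [11] addr=0x1e7 blk=30 s=2: L1-HIT | VC []
  [12] addr=0xe5 blk=14 s=2: MISS | VC [30]
  [13] addr=0x6d blk=6 s=2: MISS | VC [30, 14]
  [14] addr=0xa2 blk=10 s=2: MISS | VC [30, 14, 6]
  [15] addr=0x64 blk=6 s=2: VC-HIT | VC [30, 14, 10]
  [16] addr=0x52 blk=5 s=1: MISS | VC [14, 10, 29]
  [17] addr=0x99 blk=9 s=1: MISS | VC [10, 29, 5]
  [18] addr=0x5e blk=5 s=1: VC-HIT | VC [10, 29, 9]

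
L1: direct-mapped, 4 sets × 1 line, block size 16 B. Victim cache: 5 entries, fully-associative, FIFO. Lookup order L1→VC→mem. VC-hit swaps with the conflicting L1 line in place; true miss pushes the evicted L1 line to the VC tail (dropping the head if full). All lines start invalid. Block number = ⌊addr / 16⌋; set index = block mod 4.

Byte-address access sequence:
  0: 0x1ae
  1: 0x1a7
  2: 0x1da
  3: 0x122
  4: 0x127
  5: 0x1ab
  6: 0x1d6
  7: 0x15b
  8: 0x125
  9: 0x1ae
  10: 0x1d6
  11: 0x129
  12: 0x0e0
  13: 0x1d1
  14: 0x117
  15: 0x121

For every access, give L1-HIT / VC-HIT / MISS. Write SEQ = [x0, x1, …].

0: 0x1ae (blk 26, set 2) → MISS  vc=[]
1: 0x1a7 (blk 26, set 2) → L1-HIT  vc=[]
2: 0x1da (blk 29, set 1) → MISS  vc=[]
3: 0x122 (blk 18, set 2) → MISS  vc=[26]
4: 0x127 (blk 18, set 2) → L1-HIT  vc=[26]
5: 0x1ab (blk 26, set 2) → VC-HIT  vc=[18]
6: 0x1d6 (blk 29, set 1) → L1-HIT  vc=[18]
7: 0x15b (blk 21, set 1) → MISS  vc=[18, 29]
8: 0x125 (blk 18, set 2) → VC-HIT  vc=[26, 29]
9: 0x1ae (blk 26, set 2) → VC-HIT  vc=[18, 29]
10: 0x1d6 (blk 29, set 1) → VC-HIT  vc=[18, 21]
11: 0x129 (blk 18, set 2) → VC-HIT  vc=[26, 21]
12: 0xe0 (blk 14, set 2) → MISS  vc=[26, 21, 18]
13: 0x1d1 (blk 29, set 1) → L1-HIT  vc=[26, 21, 18]
14: 0x117 (blk 17, set 1) → MISS  vc=[26, 21, 18, 29]
15: 0x121 (blk 18, set 2) → VC-HIT  vc=[26, 21, 14, 29]

SEQ = [MISS, L1-HIT, MISS, MISS, L1-HIT, VC-HIT, L1-HIT, MISS, VC-HIT, VC-HIT, VC-HIT, VC-HIT, MISS, L1-HIT, MISS, VC-HIT]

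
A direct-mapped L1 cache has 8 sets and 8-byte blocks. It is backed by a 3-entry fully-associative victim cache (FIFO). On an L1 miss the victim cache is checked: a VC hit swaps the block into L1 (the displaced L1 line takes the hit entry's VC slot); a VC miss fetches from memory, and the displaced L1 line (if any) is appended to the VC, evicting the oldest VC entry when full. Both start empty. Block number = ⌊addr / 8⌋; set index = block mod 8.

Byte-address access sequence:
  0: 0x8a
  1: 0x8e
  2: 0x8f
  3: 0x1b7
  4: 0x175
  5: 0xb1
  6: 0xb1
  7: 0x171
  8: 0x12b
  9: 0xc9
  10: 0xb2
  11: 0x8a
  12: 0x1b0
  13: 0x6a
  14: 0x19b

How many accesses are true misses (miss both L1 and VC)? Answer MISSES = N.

0: 0x8a (blk 17, set 1) → MISS  vc=[]
1: 0x8e (blk 17, set 1) → L1-HIT  vc=[]
2: 0x8f (blk 17, set 1) → L1-HIT  vc=[]
3: 0x1b7 (blk 54, set 6) → MISS  vc=[]
4: 0x175 (blk 46, set 6) → MISS  vc=[54]
5: 0xb1 (blk 22, set 6) → MISS  vc=[54, 46]
6: 0xb1 (blk 22, set 6) → L1-HIT  vc=[54, 46]
7: 0x171 (blk 46, set 6) → VC-HIT  vc=[54, 22]
8: 0x12b (blk 37, set 5) → MISS  vc=[54, 22]
9: 0xc9 (blk 25, set 1) → MISS  vc=[54, 22, 17]
10: 0xb2 (blk 22, set 6) → VC-HIT  vc=[54, 46, 17]
11: 0x8a (blk 17, set 1) → VC-HIT  vc=[54, 46, 25]
12: 0x1b0 (blk 54, set 6) → VC-HIT  vc=[22, 46, 25]
13: 0x6a (blk 13, set 5) → MISS  vc=[46, 25, 37]
14: 0x19b (blk 51, set 3) → MISS  vc=[46, 25, 37]

MISSES = 8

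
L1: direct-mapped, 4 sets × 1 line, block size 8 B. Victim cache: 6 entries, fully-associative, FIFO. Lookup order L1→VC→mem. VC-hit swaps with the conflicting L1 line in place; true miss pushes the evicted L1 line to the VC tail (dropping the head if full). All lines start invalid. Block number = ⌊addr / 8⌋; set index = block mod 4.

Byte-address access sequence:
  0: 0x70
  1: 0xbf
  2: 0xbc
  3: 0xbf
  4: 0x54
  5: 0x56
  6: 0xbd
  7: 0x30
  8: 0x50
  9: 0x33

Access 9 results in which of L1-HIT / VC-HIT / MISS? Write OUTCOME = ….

#0 0x70→b14/s2 MISS; vc=[]
#1 0xbf→b23/s3 MISS; vc=[]
#2 0xbc→b23/s3 L1-HIT; vc=[]
#3 0xbf→b23/s3 L1-HIT; vc=[]
#4 0x54→b10/s2 MISS; vc=[14]
#5 0x56→b10/s2 L1-HIT; vc=[14]
#6 0xbd→b23/s3 L1-HIT; vc=[14]
#7 0x30→b6/s2 MISS; vc=[14,10]
#8 0x50→b10/s2 VC-HIT; vc=[14,6]
#9 0x33→b6/s2 VC-HIT; vc=[14,10]

OUTCOME = VC-HIT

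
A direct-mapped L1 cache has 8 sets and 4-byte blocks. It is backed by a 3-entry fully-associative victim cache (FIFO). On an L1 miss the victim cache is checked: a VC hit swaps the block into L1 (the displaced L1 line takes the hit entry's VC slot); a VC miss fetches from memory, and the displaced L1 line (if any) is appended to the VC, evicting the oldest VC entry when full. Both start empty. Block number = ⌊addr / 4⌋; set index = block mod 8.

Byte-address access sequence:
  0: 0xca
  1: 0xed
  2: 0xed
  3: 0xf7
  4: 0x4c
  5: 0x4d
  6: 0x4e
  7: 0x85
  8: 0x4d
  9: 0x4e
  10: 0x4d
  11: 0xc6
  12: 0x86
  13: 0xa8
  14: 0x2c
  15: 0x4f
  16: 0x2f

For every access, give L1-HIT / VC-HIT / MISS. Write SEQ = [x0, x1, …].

SEQ = [MISS, MISS, L1-HIT, MISS, MISS, L1-HIT, L1-HIT, MISS, L1-HIT, L1-HIT, L1-HIT, MISS, VC-HIT, MISS, MISS, VC-HIT, VC-HIT]

0: 0xca (blk 50, set 2) → MISS  vc=[]
1: 0xed (blk 59, set 3) → MISS  vc=[]
2: 0xed (blk 59, set 3) → L1-HIT  vc=[]
3: 0xf7 (blk 61, set 5) → MISS  vc=[]
4: 0x4c (blk 19, set 3) → MISS  vc=[59]
5: 0x4d (blk 19, set 3) → L1-HIT  vc=[59]
6: 0x4e (blk 19, set 3) → L1-HIT  vc=[59]
7: 0x85 (blk 33, set 1) → MISS  vc=[59]
8: 0x4d (blk 19, set 3) → L1-HIT  vc=[59]
9: 0x4e (blk 19, set 3) → L1-HIT  vc=[59]
10: 0x4d (blk 19, set 3) → L1-HIT  vc=[59]
11: 0xc6 (blk 49, set 1) → MISS  vc=[59, 33]
12: 0x86 (blk 33, set 1) → VC-HIT  vc=[59, 49]
13: 0xa8 (blk 42, set 2) → MISS  vc=[59, 49, 50]
14: 0x2c (blk 11, set 3) → MISS  vc=[49, 50, 19]
15: 0x4f (blk 19, set 3) → VC-HIT  vc=[49, 50, 11]
16: 0x2f (blk 11, set 3) → VC-HIT  vc=[49, 50, 19]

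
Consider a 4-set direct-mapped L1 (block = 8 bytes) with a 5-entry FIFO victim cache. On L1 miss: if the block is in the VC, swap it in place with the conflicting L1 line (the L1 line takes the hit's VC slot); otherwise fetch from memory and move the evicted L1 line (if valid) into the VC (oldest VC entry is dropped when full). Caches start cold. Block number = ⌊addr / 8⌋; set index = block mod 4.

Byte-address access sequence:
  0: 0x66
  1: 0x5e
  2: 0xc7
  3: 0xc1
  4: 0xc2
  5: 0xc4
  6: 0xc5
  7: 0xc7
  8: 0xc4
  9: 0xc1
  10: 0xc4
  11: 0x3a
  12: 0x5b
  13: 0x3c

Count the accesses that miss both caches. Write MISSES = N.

#0 0x66→b12/s0 MISS; vc=[]
#1 0x5e→b11/s3 MISS; vc=[]
#2 0xc7→b24/s0 MISS; vc=[12]
#3 0xc1→b24/s0 L1-HIT; vc=[12]
#4 0xc2→b24/s0 L1-HIT; vc=[12]
#5 0xc4→b24/s0 L1-HIT; vc=[12]
#6 0xc5→b24/s0 L1-HIT; vc=[12]
#7 0xc7→b24/s0 L1-HIT; vc=[12]
#8 0xc4→b24/s0 L1-HIT; vc=[12]
#9 0xc1→b24/s0 L1-HIT; vc=[12]
#10 0xc4→b24/s0 L1-HIT; vc=[12]
#11 0x3a→b7/s3 MISS; vc=[12,11]
#12 0x5b→b11/s3 VC-HIT; vc=[12,7]
#13 0x3c→b7/s3 VC-HIT; vc=[12,11]

MISSES = 4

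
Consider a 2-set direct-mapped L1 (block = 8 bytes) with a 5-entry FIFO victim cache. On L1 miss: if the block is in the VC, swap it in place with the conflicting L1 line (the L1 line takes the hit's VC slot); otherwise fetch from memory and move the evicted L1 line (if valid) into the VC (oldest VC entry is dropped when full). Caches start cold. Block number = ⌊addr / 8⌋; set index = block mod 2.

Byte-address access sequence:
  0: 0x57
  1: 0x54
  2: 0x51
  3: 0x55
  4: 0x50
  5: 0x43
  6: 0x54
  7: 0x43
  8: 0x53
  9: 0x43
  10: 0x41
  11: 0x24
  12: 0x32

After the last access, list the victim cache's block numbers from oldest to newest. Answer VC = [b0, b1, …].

VC = [10, 8, 4]

#0 0x57→b10/s0 MISS; vc=[]
#1 0x54→b10/s0 L1-HIT; vc=[]
#2 0x51→b10/s0 L1-HIT; vc=[]
#3 0x55→b10/s0 L1-HIT; vc=[]
#4 0x50→b10/s0 L1-HIT; vc=[]
#5 0x43→b8/s0 MISS; vc=[10]
#6 0x54→b10/s0 VC-HIT; vc=[8]
#7 0x43→b8/s0 VC-HIT; vc=[10]
#8 0x53→b10/s0 VC-HIT; vc=[8]
#9 0x43→b8/s0 VC-HIT; vc=[10]
#10 0x41→b8/s0 L1-HIT; vc=[10]
#11 0x24→b4/s0 MISS; vc=[10,8]
#12 0x32→b6/s0 MISS; vc=[10,8,4]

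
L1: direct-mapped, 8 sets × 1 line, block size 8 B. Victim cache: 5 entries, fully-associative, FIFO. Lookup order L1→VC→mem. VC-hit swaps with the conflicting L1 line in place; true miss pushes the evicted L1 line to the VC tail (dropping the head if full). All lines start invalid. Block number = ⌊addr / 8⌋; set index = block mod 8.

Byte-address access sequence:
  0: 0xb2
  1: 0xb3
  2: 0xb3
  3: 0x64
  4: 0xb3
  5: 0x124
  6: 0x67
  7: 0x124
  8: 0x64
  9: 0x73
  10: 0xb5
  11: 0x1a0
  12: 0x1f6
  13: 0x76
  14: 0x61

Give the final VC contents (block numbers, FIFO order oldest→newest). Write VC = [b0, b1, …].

VC = [36, 62, 52, 22]

#0 0xb2→b22/s6 MISS; vc=[]
#1 0xb3→b22/s6 L1-HIT; vc=[]
#2 0xb3→b22/s6 L1-HIT; vc=[]
#3 0x64→b12/s4 MISS; vc=[]
#4 0xb3→b22/s6 L1-HIT; vc=[]
#5 0x124→b36/s4 MISS; vc=[12]
#6 0x67→b12/s4 VC-HIT; vc=[36]
#7 0x124→b36/s4 VC-HIT; vc=[12]
#8 0x64→b12/s4 VC-HIT; vc=[36]
#9 0x73→b14/s6 MISS; vc=[36,22]
#10 0xb5→b22/s6 VC-HIT; vc=[36,14]
#11 0x1a0→b52/s4 MISS; vc=[36,14,12]
#12 0x1f6→b62/s6 MISS; vc=[36,14,12,22]
#13 0x76→b14/s6 VC-HIT; vc=[36,62,12,22]
#14 0x61→b12/s4 VC-HIT; vc=[36,62,52,22]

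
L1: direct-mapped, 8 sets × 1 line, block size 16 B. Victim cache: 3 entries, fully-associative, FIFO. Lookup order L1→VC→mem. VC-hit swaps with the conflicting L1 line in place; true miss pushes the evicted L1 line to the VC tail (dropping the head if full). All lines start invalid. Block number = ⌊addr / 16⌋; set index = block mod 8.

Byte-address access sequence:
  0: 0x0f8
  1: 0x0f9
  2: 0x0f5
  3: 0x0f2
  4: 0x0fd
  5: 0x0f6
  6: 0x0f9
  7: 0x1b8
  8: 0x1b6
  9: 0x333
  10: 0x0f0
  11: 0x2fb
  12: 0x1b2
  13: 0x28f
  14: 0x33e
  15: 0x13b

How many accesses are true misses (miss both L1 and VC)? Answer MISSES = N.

#0 0xf8→b15/s7 MISS; vc=[]
#1 0xf9→b15/s7 L1-HIT; vc=[]
#2 0xf5→b15/s7 L1-HIT; vc=[]
#3 0xf2→b15/s7 L1-HIT; vc=[]
#4 0xfd→b15/s7 L1-HIT; vc=[]
#5 0xf6→b15/s7 L1-HIT; vc=[]
#6 0xf9→b15/s7 L1-HIT; vc=[]
#7 0x1b8→b27/s3 MISS; vc=[]
#8 0x1b6→b27/s3 L1-HIT; vc=[]
#9 0x333→b51/s3 MISS; vc=[27]
#10 0xf0→b15/s7 L1-HIT; vc=[27]
#11 0x2fb→b47/s7 MISS; vc=[27,15]
#12 0x1b2→b27/s3 VC-HIT; vc=[51,15]
#13 0x28f→b40/s0 MISS; vc=[51,15]
#14 0x33e→b51/s3 VC-HIT; vc=[27,15]
#15 0x13b→b19/s3 MISS; vc=[27,15,51]

MISSES = 6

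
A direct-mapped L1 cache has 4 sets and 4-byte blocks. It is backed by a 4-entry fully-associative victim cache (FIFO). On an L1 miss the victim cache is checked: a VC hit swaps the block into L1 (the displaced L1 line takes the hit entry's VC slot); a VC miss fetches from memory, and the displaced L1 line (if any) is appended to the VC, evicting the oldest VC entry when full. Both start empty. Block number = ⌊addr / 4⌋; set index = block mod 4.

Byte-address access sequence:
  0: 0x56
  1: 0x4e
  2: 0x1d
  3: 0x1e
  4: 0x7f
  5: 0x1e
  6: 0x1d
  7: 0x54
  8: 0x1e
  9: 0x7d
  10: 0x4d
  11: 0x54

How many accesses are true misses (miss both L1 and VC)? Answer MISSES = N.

0: 0x56 (blk 21, set 1) → MISS  vc=[]
1: 0x4e (blk 19, set 3) → MISS  vc=[]
2: 0x1d (blk 7, set 3) → MISS  vc=[19]
3: 0x1e (blk 7, set 3) → L1-HIT  vc=[19]
4: 0x7f (blk 31, set 3) → MISS  vc=[19, 7]
5: 0x1e (blk 7, set 3) → VC-HIT  vc=[19, 31]
6: 0x1d (blk 7, set 3) → L1-HIT  vc=[19, 31]
7: 0x54 (blk 21, set 1) → L1-HIT  vc=[19, 31]
8: 0x1e (blk 7, set 3) → L1-HIT  vc=[19, 31]
9: 0x7d (blk 31, set 3) → VC-HIT  vc=[19, 7]
10: 0x4d (blk 19, set 3) → VC-HIT  vc=[31, 7]
11: 0x54 (blk 21, set 1) → L1-HIT  vc=[31, 7]

MISSES = 4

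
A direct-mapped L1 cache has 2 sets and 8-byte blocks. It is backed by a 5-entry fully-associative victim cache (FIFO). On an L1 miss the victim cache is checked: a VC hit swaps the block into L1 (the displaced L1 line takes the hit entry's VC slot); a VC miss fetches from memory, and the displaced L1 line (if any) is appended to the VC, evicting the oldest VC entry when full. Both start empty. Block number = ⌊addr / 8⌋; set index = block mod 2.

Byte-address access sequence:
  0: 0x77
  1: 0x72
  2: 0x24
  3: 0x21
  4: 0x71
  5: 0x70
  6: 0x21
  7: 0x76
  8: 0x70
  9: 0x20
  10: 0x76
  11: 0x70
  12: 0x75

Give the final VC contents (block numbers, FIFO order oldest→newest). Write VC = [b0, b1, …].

VC = [4]

#0 0x77→b14/s0 MISS; vc=[]
#1 0x72→b14/s0 L1-HIT; vc=[]
#2 0x24→b4/s0 MISS; vc=[14]
#3 0x21→b4/s0 L1-HIT; vc=[14]
#4 0x71→b14/s0 VC-HIT; vc=[4]
#5 0x70→b14/s0 L1-HIT; vc=[4]
#6 0x21→b4/s0 VC-HIT; vc=[14]
#7 0x76→b14/s0 VC-HIT; vc=[4]
#8 0x70→b14/s0 L1-HIT; vc=[4]
#9 0x20→b4/s0 VC-HIT; vc=[14]
#10 0x76→b14/s0 VC-HIT; vc=[4]
#11 0x70→b14/s0 L1-HIT; vc=[4]
#12 0x75→b14/s0 L1-HIT; vc=[4]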